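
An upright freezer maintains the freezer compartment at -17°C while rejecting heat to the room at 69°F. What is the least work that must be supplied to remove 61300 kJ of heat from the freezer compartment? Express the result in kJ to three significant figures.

In absolute terms T_C = 256.15 K and T_H = 293.71 K, so ΔT = 37.56 K.
The reversible limit is COP_R = T_C/ΔT = 6.821, so W_min = Q_C/COP = Q_C·ΔT/T_C.
W_min = 61300 × 37.56/256.15 = 8988 kJ.

8990 kJ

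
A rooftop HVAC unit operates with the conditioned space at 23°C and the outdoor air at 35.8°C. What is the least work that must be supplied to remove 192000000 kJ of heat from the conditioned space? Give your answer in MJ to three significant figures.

In absolute terms T_C = 296.15 K and T_H = 308.95 K, so ΔT = 12.80 K.
The reversible limit is COP_R = T_C/ΔT = 23.14, so W_min = Q_C/COP = Q_C·ΔT/T_C.
W_min = 192000000 × 12.80/296.15 = 8298000 kJ = 8298 MJ.

8300 MJ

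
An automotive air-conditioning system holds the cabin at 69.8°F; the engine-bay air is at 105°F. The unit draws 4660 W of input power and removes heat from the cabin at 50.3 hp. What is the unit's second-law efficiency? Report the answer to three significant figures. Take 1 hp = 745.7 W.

Converting, Q̇_C = 50.30 hp = 37510 W, so COP_actual = Q̇_C/Ẇ = 37510/4660 = 8.049.
In absolute terms T_C = 294.15 K and T_H = 313.71 K, so ΔT = 19.56 K.
COP_Carnot = T_C/ΔT = 294.15/19.56 = 15.04.
η_II = COP_actual/COP_Carnot = 8.049/15.04 = 0.5351.

0.535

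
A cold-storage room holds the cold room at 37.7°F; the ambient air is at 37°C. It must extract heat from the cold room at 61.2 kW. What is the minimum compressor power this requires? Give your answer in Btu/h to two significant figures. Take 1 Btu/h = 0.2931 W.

In absolute terms T_C = 276.32 K and T_H = 310.15 K, so ΔT = 33.83 K.
COP_Carnot = T_C/ΔT = 276.32/33.83 = 8.167.
Ẇ_min = Q̇/COP_Carnot = 61.20/8.167 = 7.494 kW = 25570 Btu/h.

26000 Btu/h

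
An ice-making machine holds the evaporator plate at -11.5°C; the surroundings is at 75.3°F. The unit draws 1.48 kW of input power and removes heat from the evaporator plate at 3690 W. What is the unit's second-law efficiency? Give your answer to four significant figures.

Converting, Q̇_C = 3690 W = 3.690 kW, so COP_actual = Q̇_C/Ẇ = 3.690/1.480 = 2.493.
In absolute terms T_C = 261.65 K and T_H = 297.21 K, so ΔT = 35.56 K.
COP_Carnot = T_C/ΔT = 261.65/35.56 = 7.359.
η_II = COP_actual/COP_Carnot = 2.493/7.359 = 0.3388.

0.3388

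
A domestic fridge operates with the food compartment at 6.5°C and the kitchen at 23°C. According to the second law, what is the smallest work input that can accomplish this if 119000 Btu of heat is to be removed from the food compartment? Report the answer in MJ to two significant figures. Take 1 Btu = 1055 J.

7.4 MJ

In absolute terms T_C = 279.65 K and T_H = 296.15 K, so ΔT = 16.50 K.
The reversible limit is COP_R = T_C/ΔT = 16.95, so W_min = Q_C/COP = Q_C·ΔT/T_C.
W_min = 119000 × 16.50/279.65 = 7021 Btu = 7.407 MJ.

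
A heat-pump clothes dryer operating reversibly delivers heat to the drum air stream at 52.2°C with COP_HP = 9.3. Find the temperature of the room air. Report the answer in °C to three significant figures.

COP_HP = T_H/(T_H − T_C) gives T_H − T_C = T_H/COP.
With T_H = 325.35 K, T_C = 325.35 × (1 − 1/9.3) = 290.37 K.
Converting, 290.37 K = 17.22°C.

17.2 °C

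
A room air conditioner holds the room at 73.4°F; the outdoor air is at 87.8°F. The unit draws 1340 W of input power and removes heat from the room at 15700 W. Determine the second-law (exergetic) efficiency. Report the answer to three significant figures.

0.316

COP_actual = Q̇_C/Ẇ = 15700/1340 = 11.72.
In absolute terms T_C = 296.15 K and T_H = 304.15 K, so ΔT = 8.000 K.
COP_Carnot = T_C/ΔT = 296.15/8.000 = 37.02.
η_II = COP_actual/COP_Carnot = 11.72/37.02 = 0.3165.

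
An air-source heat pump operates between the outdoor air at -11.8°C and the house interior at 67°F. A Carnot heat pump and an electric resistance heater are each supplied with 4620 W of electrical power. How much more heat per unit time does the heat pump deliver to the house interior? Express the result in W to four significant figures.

In absolute terms T_C = 261.35 K and T_H = 292.59 K, so ΔT = 31.24 K.
COP_Carnot = T_H/ΔT = 292.59/31.24 = 9.365.
The heat pump delivers Q̇_H = COP × Ẇ = 43260 W; the resistance heater delivers Ẇ = 4620 W.
Extra = (COP − 1)·Ẇ = 38640 W.

38640 W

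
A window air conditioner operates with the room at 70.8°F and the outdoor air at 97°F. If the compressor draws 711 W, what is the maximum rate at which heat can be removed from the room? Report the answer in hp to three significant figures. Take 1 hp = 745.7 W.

19.3 hp

In absolute terms T_C = 294.71 K and T_H = 309.26 K, so ΔT = 14.56 K.
COP_Carnot = T_C/ΔT = 294.71/14.56 = 20.25.
Q̇_max = COP_Carnot × Ẇ = 20.25 × 711.0 W = 14400 W = 19.30 hp.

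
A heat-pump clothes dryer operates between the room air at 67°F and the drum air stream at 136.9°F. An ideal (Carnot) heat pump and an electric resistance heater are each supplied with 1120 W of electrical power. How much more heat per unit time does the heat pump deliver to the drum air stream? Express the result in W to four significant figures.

8439 W

In absolute terms T_C = 292.59 K and T_H = 331.43 K, so ΔT = 38.83 K.
COP_Carnot = T_H/ΔT = 331.43/38.83 = 8.535.
The heat pump delivers Q̇_H = COP × Ẇ = 9559 W; the resistance heater delivers Ẇ = 1120 W.
Extra = (COP − 1)·Ẇ = 8439 W.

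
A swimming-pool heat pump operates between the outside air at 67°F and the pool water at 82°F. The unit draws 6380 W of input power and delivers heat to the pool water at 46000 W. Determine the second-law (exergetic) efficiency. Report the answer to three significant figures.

0.200

COP_actual = Q̇_H/Ẇ = 46000/6380 = 7.210.
In absolute terms T_C = 292.59 K and T_H = 300.93 K, so ΔT = 8.333 K.
COP_Carnot = T_H/ΔT = 300.93/8.333 = 36.11.
η_II = COP_actual/COP_Carnot = 7.210/36.11 = 0.1997.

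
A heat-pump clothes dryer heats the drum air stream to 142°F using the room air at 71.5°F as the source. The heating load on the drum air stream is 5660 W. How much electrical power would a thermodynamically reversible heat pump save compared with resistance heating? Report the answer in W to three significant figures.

5000 W

In absolute terms T_C = 295.09 K and T_H = 334.26 K, so ΔT = 39.17 K.
COP_Carnot = T_H/ΔT = 334.26/39.17 = 8.534.
Resistance heating needs Ẇ_res = Q̇_H = 5660 W; the reversible heat pump needs only Ẇ_hp = Q̇_H/COP = 663.2 W.
Saving = 5660 − 663.2 = 4997 W.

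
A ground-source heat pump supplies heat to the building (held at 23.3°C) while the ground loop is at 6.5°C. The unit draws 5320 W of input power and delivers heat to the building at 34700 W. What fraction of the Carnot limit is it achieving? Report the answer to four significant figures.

COP_actual = Q̇_H/Ẇ = 34700/5320 = 6.523.
In absolute terms T_C = 279.65 K and T_H = 296.45 K, so ΔT = 16.80 K.
COP_Carnot = T_H/ΔT = 296.45/16.80 = 17.65.
η_II = COP_actual/COP_Carnot = 6.523/17.65 = 0.3696.

0.3696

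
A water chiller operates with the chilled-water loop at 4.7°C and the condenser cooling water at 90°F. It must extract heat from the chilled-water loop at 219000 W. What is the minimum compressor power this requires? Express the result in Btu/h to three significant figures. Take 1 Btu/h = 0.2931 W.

In absolute terms T_C = 277.85 K and T_H = 305.37 K, so ΔT = 27.52 K.
COP_Carnot = T_C/ΔT = 277.85/27.52 = 10.10.
Ẇ_min = Q̇/COP_Carnot = 219000/10.10 = 21690 W = 74010 Btu/h.

74000 Btu/h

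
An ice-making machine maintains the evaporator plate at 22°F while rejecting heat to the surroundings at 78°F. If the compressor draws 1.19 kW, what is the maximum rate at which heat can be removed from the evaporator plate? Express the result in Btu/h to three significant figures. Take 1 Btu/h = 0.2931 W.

34900 Btu/h

In absolute terms T_C = 267.59 K and T_H = 298.71 K, so ΔT = 31.11 K.
COP_Carnot = T_C/ΔT = 267.59/31.11 = 8.601.
Q̇_max = COP_Carnot × Ẇ = 8.601 × 1.190 kW = 10.24 kW = 34920 Btu/h.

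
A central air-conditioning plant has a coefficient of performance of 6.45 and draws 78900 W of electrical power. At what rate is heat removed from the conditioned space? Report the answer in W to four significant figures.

Q̇_C = COP × Ẇ = 6.45 × 78900 = 508900 W.

508900 W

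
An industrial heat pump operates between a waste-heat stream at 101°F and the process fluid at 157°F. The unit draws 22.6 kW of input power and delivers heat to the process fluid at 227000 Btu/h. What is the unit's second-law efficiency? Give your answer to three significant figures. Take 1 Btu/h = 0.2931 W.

0.267

Converting, Q̇_H = 227000 Btu/h = 66.53 kW, so COP_actual = Q̇_H/Ẇ = 66.53/22.60 = 2.944.
In absolute terms T_C = 311.48 K and T_H = 342.59 K, so ΔT = 31.11 K.
COP_Carnot = T_H/ΔT = 342.59/31.11 = 11.01.
η_II = COP_actual/COP_Carnot = 2.944/11.01 = 0.2673.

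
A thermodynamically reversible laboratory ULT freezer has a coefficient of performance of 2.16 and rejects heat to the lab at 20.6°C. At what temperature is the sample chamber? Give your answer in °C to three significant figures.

For a Carnot refrigerator COP_R = T_C/(T_H − T_C), so T_C = COP·T_H/(1 + COP).
With T_H = 293.75 K, T_C = 2.16 × 293.75/3.160 = 200.79 K.
Converting, 200.79 K = -72.36°C.

-72.4 °C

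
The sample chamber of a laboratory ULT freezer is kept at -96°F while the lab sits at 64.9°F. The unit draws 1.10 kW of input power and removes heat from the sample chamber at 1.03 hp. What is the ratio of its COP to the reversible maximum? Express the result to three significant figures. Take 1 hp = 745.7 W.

Converting, Q̇_C = 1.030 hp = 0.7681 kW, so COP_actual = Q̇_C/Ẇ = 0.7681/1.100 = 0.6982.
In absolute terms T_C = 202.04 K and T_H = 291.43 K, so ΔT = 89.39 K.
COP_Carnot = T_C/ΔT = 202.04/89.39 = 2.260.
η_II = COP_actual/COP_Carnot = 0.6982/2.260 = 0.3089.

0.309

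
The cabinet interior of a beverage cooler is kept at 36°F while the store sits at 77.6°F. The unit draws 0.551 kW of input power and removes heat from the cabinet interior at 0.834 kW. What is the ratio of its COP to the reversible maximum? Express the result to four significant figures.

0.1270

COP_actual = Q̇_C/Ẇ = 0.8340/0.5510 = 1.514.
In absolute terms T_C = 275.37 K and T_H = 298.48 K, so ΔT = 23.11 K.
COP_Carnot = T_C/ΔT = 275.37/23.11 = 11.92.
η_II = COP_actual/COP_Carnot = 1.514/11.92 = 0.1270.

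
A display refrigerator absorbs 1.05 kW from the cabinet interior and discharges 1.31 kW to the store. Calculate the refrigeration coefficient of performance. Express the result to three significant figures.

4.04

The first law gives Q̇_H = Q̇_C + Ẇ, so the three rates are Q̇_C = 1.050, Q̇_H = 1.310, Ẇ = 0.2600 kW.
COP_R = Q̇_C/Ẇ = 1.050/0.2600 = 4.038.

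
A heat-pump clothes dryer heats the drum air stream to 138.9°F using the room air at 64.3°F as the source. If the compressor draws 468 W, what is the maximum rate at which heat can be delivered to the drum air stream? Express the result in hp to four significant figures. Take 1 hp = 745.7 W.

5.036 hp

In absolute terms T_C = 291.09 K and T_H = 332.54 K, so ΔT = 41.44 K.
COP_Carnot = T_H/ΔT = 332.54/41.44 = 8.024.
Q̇_max = COP_Carnot × Ẇ = 8.024 × 468.0 W = 3755 W = 5.036 hp.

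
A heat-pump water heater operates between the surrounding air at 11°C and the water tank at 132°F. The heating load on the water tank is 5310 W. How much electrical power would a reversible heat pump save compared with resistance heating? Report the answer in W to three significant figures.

4590 W

In absolute terms T_C = 284.15 K and T_H = 328.71 K, so ΔT = 44.56 K.
COP_Carnot = T_H/ΔT = 328.71/44.56 = 7.377.
Resistance heating needs Ẇ_res = Q̇_H = 5310 W; the reversible heat pump needs only Ẇ_hp = Q̇_H/COP = 719.8 W.
Saving = 5310 − 719.8 = 4590 W.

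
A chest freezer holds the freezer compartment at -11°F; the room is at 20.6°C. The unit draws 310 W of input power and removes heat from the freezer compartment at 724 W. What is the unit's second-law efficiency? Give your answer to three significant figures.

COP_actual = Q̇_C/Ẇ = 724.0/310.0 = 2.335.
In absolute terms T_C = 249.26 K and T_H = 293.75 K, so ΔT = 44.49 K.
COP_Carnot = T_C/ΔT = 249.26/44.49 = 5.603.
η_II = COP_actual/COP_Carnot = 2.335/5.603 = 0.4168.

0.417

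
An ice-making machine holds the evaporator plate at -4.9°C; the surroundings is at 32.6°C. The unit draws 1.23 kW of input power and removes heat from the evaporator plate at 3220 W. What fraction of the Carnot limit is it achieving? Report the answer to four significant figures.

Converting, Q̇_C = 3220 W = 3.220 kW, so COP_actual = Q̇_C/Ẇ = 3.220/1.230 = 2.618.
In absolute terms T_C = 268.25 K and T_H = 305.75 K, so ΔT = 37.50 K.
COP_Carnot = T_C/ΔT = 268.25/37.50 = 7.153.
η_II = COP_actual/COP_Carnot = 2.618/7.153 = 0.3660.

0.3660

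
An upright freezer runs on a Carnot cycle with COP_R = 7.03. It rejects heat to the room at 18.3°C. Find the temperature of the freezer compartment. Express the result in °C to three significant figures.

For a Carnot refrigerator COP_R = T_C/(T_H − T_C), so T_C = COP·T_H/(1 + COP).
With T_H = 291.45 K, T_C = 7.03 × 291.45/8.030 = 255.15 K.
Converting, 255.15 K = -18.00°C.

-18.0 °C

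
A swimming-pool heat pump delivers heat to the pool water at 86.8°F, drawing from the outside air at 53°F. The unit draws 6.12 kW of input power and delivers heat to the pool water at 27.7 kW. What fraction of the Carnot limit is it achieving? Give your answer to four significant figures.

0.2799

COP_actual = Q̇_H/Ẇ = 27.70/6.120 = 4.526.
In absolute terms T_C = 284.82 K and T_H = 303.59 K, so ΔT = 18.78 K.
COP_Carnot = T_H/ΔT = 303.59/18.78 = 16.17.
η_II = COP_actual/COP_Carnot = 4.526/16.17 = 0.2799.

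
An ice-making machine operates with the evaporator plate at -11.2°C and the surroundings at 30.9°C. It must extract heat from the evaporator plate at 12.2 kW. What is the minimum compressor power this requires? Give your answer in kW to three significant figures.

In absolute terms T_C = 261.95 K and T_H = 304.05 K, so ΔT = 42.10 K.
COP_Carnot = T_C/ΔT = 261.95/42.10 = 6.222.
Ẇ_min = Q̇/COP_Carnot = 12.20/6.222 = 1.961 kW.

1.96 kW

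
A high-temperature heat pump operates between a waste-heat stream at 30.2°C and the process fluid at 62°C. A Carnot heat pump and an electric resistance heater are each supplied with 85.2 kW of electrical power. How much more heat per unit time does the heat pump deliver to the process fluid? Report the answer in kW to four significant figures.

812.7 kW

In absolute terms T_C = 303.35 K and T_H = 335.15 K, so ΔT = 31.80 K.
COP_Carnot = T_H/ΔT = 335.15/31.80 = 10.54.
The heat pump delivers Q̇_H = COP × Ẇ = 897.9 kW; the resistance heater delivers Ẇ = 85.20 kW.
Extra = (COP − 1)·Ẇ = 812.7 kW.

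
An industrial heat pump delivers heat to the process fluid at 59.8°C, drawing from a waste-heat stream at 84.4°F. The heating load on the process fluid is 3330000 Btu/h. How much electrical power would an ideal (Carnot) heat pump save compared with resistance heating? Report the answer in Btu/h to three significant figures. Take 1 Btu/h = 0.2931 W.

In absolute terms T_C = 302.26 K and T_H = 332.95 K, so ΔT = 30.69 K.
COP_Carnot = T_H/ΔT = 332.95/30.69 = 10.85.
Resistance heating needs Ẇ_res = Q̇_H = 3330000 Btu/h; the reversible heat pump needs only Ẇ_hp = Q̇_H/COP = 306900 Btu/h.
Saving = 3330000 − 306900 = 3023000 Btu/h.

3020000 Btu/h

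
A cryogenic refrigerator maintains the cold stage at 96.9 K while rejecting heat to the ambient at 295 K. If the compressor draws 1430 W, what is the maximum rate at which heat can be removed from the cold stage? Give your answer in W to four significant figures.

The reservoir spacing is ΔT = 295 − 96.9 = 198.1 K.
COP_Carnot = T_C/ΔT = 96.90/198.1 = 0.4891.
Q̇_max = COP_Carnot × Ẇ = 0.4891 × 1430 W = 699.5 W.

699.5 W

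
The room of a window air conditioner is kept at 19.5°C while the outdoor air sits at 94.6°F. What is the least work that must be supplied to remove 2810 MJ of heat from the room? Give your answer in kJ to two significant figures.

In absolute terms T_C = 292.65 K and T_H = 307.93 K, so ΔT = 15.28 K.
The reversible limit is COP_R = T_C/ΔT = 19.16, so W_min = Q_C/COP = Q_C·ΔT/T_C.
W_min = 2810 × 15.28/292.65 = 146.7 MJ = 146700 kJ.

150000 kJ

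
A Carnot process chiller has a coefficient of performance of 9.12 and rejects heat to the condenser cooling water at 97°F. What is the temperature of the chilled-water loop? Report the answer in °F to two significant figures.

42 °F

For a Carnot refrigerator COP_R = T_C/(T_H − T_C), so T_C = COP·T_H/(1 + COP).
With T_H = 309.26 K, T_C = 9.12 × 309.26/10.12 = 278.70 K.
Converting, 278.70 K = 41.99°F.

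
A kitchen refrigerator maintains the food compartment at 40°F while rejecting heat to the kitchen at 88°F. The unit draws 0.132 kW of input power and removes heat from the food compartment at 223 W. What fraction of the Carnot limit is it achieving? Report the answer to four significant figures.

Converting, Q̇_C = 223.0 W = 0.2230 kW, so COP_actual = Q̇_C/Ẇ = 0.2230/0.1320 = 1.689.
In absolute terms T_C = 277.59 K and T_H = 304.26 K, so ΔT = 26.67 K.
COP_Carnot = T_C/ΔT = 277.59/26.67 = 10.41.
η_II = COP_actual/COP_Carnot = 1.689/10.41 = 0.1623.

0.1623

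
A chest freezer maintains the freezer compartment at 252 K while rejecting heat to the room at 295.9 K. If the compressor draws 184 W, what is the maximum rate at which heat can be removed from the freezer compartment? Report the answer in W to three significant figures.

The reservoir spacing is ΔT = 295.9 − 252 = 43.90 K.
COP_Carnot = T_C/ΔT = 252.00/43.90 = 5.740.
Q̇_max = COP_Carnot × Ẇ = 5.740 × 184.0 W = 1056 W.

1060 W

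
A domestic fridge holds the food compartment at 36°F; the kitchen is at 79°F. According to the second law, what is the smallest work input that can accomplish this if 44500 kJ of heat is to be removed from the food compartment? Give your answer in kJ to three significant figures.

In absolute terms T_C = 275.37 K and T_H = 299.26 K, so ΔT = 23.89 K.
The reversible limit is COP_R = T_C/ΔT = 11.53, so W_min = Q_C/COP = Q_C·ΔT/T_C.
W_min = 44500 × 23.89/275.37 = 3860 kJ.

3860 kJ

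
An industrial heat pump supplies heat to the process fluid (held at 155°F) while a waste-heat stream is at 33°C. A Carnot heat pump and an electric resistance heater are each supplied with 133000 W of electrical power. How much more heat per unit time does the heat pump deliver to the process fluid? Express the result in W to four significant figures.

In absolute terms T_C = 306.15 K and T_H = 341.48 K, so ΔT = 35.33 K.
COP_Carnot = T_H/ΔT = 341.48/35.33 = 9.665.
The heat pump delivers Q̇_H = COP × Ẇ = 1285000 W; the resistance heater delivers Ẇ = 133000 W.
Extra = (COP − 1)·Ẇ = 1152000 W.

1152000 W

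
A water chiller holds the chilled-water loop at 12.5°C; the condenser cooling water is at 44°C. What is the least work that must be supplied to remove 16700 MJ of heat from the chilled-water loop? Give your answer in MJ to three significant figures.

1840 MJ

In absolute terms T_C = 285.65 K and T_H = 317.15 K, so ΔT = 31.50 K.
The reversible limit is COP_R = T_C/ΔT = 9.068, so W_min = Q_C/COP = Q_C·ΔT/T_C.
W_min = 16700 × 31.50/285.65 = 1842 MJ.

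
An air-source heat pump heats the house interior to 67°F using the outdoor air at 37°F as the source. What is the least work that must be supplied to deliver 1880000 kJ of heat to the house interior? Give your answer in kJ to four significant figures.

In absolute terms T_C = 275.93 K and T_H = 292.59 K, so ΔT = 16.67 K.
The reversible limit is COP_HP = T_H/ΔT = 17.56, so W_min = Q_H/COP = Q_H·ΔT/T_H.
W_min = 1880000 × 16.67/292.59 = 107100 kJ.

107100 kJ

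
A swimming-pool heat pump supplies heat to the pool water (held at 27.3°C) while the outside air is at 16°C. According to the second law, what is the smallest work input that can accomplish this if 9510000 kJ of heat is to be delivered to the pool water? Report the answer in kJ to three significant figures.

In absolute terms T_C = 289.15 K and T_H = 300.45 K, so ΔT = 11.30 K.
The reversible limit is COP_HP = T_H/ΔT = 26.59, so W_min = Q_H/COP = Q_H·ΔT/T_H.
W_min = 9510000 × 11.30/300.45 = 357700 kJ.

358000 kJ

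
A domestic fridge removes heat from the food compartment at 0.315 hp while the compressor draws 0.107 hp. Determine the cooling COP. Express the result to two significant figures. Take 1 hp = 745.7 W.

2.9

The first law gives Q̇_H = Q̇_C + Ẇ, so the three rates are Q̇_C = 0.3150, Q̇_H = 0.4220, Ẇ = 0.1070 hp.
COP_R = Q̇_C/Ẇ = 0.3150/0.1070 = 2.944.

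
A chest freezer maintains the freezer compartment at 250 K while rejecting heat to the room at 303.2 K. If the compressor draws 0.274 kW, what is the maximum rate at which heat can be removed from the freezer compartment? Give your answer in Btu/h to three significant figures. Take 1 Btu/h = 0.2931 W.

4390 Btu/h

The reservoir spacing is ΔT = 303.2 − 250 = 53.20 K.
COP_Carnot = T_C/ΔT = 250.00/53.20 = 4.699.
Q̇_max = COP_Carnot × Ẇ = 4.699 × 0.2740 kW = 1.288 kW = 4393 Btu/h.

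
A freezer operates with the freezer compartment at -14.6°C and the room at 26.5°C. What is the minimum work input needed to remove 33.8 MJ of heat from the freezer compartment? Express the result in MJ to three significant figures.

5.37 MJ

In absolute terms T_C = 258.55 K and T_H = 299.65 K, so ΔT = 41.10 K.
The reversible limit is COP_R = T_C/ΔT = 6.291, so W_min = Q_C/COP = Q_C·ΔT/T_C.
W_min = 33.80 × 41.10/258.55 = 5.373 MJ.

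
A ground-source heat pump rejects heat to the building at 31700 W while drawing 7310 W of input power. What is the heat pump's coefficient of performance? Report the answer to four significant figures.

The first law gives Q̇_H = Q̇_C + Ẇ, so the three rates are Q̇_C = 24390, Q̇_H = 31700, Ẇ = 7310 W.
COP_HP = Q̇_H/Ẇ = 31700/7310 = 4.337.

4.337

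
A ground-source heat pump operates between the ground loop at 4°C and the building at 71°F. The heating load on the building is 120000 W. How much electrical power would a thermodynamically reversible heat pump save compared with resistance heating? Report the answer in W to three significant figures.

In absolute terms T_C = 277.15 K and T_H = 294.82 K, so ΔT = 17.67 K.
COP_Carnot = T_H/ΔT = 294.82/17.67 = 16.69.
Resistance heating needs Ẇ_res = Q̇_H = 120000 W; the reversible heat pump needs only Ẇ_hp = Q̇_H/COP = 7191 W.
Saving = 120000 − 7191 = 112800 W.

113000 W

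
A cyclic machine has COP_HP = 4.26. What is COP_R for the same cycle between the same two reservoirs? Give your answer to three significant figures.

3.26

Since Q_H = Q_C + W for any cycle, COP_R = Q_C/W = Q_H/W − 1.
COP_R = 4.26 − 1 = 3.26.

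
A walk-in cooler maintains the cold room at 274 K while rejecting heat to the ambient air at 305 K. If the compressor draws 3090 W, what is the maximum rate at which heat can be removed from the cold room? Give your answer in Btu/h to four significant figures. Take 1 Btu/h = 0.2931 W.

93180 Btu/h

The reservoir spacing is ΔT = 305 − 274 = 31.00 K.
COP_Carnot = T_C/ΔT = 274.00/31.00 = 8.839.
Q̇_max = COP_Carnot × Ẇ = 8.839 × 3090 W = 27310 W = 93180 Btu/h.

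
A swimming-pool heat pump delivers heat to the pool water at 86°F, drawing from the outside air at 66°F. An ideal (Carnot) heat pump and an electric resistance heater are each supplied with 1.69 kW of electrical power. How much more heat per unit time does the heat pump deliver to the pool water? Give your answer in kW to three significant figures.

44.4 kW

In absolute terms T_C = 292.04 K and T_H = 303.15 K, so ΔT = 11.11 K.
COP_Carnot = T_H/ΔT = 303.15/11.11 = 27.28.
The heat pump delivers Q̇_H = COP × Ẇ = 46.11 kW; the resistance heater delivers Ẇ = 1.690 kW.
Extra = (COP − 1)·Ẇ = 44.42 kW.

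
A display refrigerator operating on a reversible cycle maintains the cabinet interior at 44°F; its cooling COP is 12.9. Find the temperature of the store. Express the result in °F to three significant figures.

83.0 °F

COP_R = T_C/(T_H − T_C) gives T_H − T_C = T_C/COP.
With T_C = 279.82 K, T_H = 279.82 × (1 + 1/12.9) = 301.51 K.
Converting, 301.51 K = 83.04°F.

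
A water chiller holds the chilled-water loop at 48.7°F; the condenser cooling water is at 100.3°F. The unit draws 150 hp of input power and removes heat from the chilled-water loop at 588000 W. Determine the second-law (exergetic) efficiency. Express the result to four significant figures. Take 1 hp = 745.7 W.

Converting, Q̇_C = 588000 W = 788.5 hp, so COP_actual = Q̇_C/Ẇ = 788.5/150.0 = 5.257.
In absolute terms T_C = 282.43 K and T_H = 311.09 K, so ΔT = 28.67 K.
COP_Carnot = T_C/ΔT = 282.43/28.67 = 9.852.
η_II = COP_actual/COP_Carnot = 5.257/9.852 = 0.5336.

0.5336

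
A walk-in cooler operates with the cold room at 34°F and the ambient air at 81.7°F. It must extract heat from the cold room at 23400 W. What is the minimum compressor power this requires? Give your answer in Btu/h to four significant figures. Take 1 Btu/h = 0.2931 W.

7714 Btu/h

In absolute terms T_C = 274.26 K and T_H = 300.76 K, so ΔT = 26.50 K.
COP_Carnot = T_C/ΔT = 274.26/26.50 = 10.35.
Ẇ_min = Q̇/COP_Carnot = 23400/10.35 = 2261 W = 7714 Btu/h.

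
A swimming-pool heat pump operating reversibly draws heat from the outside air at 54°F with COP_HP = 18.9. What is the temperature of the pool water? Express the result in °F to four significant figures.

COP_HP = T_H/(T_H − T_C) rearranges to T_H = COP·T_C/(COP − 1).
With T_C = 285.37 K, T_H = 18.9 × 285.37/17.90 = 301.31 K.
Converting, 301.31 K = 82.70°F.

82.70 °F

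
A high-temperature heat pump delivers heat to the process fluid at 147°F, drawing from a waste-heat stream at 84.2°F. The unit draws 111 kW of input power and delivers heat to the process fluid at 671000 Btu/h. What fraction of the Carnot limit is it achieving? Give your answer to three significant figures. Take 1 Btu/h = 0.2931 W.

Converting, Q̇_H = 671000 Btu/h = 196.7 kW, so COP_actual = Q̇_H/Ẇ = 196.7/111.0 = 1.772.
In absolute terms T_C = 302.15 K and T_H = 337.04 K, so ΔT = 34.89 K.
COP_Carnot = T_H/ΔT = 337.04/34.89 = 9.660.
η_II = COP_actual/COP_Carnot = 1.772/9.660 = 0.1834.

0.183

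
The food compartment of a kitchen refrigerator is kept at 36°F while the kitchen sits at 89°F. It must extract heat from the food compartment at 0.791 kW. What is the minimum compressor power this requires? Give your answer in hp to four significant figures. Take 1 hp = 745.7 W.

0.1134 hp

In absolute terms T_C = 275.37 K and T_H = 304.82 K, so ΔT = 29.44 K.
COP_Carnot = T_C/ΔT = 275.37/29.44 = 9.352.
Ẇ_min = Q̇/COP_Carnot = 0.7910/9.352 = 0.08458 kW = 0.1134 hp.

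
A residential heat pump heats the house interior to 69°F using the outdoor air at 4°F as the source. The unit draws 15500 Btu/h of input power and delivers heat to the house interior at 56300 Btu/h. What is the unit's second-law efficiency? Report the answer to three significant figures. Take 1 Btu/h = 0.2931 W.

COP_actual = Q̇_H/Ẇ = 56300/15500 = 3.632.
In absolute terms T_C = 257.59 K and T_H = 293.71 K, so ΔT = 36.11 K.
COP_Carnot = T_H/ΔT = 293.71/36.11 = 8.133.
η_II = COP_actual/COP_Carnot = 3.632/8.133 = 0.4466.

0.447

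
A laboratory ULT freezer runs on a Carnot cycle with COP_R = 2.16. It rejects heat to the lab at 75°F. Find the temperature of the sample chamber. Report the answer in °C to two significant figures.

-70 °C

For a Carnot refrigerator COP_R = T_C/(T_H − T_C), so T_C = COP·T_H/(1 + COP).
With T_H = 297.04 K, T_C = 2.16 × 297.04/3.160 = 203.04 K.
Converting, 203.04 K = -70.11°C.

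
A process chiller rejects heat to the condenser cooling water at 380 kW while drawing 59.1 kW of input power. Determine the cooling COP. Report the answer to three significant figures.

5.43

The first law gives Q̇_H = Q̇_C + Ẇ, so the three rates are Q̇_C = 320.9, Q̇_H = 380.0, Ẇ = 59.10 kW.
COP_R = Q̇_C/Ẇ = 320.9/59.10 = 5.430.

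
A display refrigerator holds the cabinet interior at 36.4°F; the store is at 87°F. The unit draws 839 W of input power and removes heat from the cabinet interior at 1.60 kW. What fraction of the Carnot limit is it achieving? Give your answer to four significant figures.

0.1945

Converting, Q̇_C = 1.600 kW = 1600 W, so COP_actual = Q̇_C/Ẇ = 1600/839.0 = 1.907.
In absolute terms T_C = 275.59 K and T_H = 303.71 K, so ΔT = 28.11 K.
COP_Carnot = T_C/ΔT = 275.59/28.11 = 9.804.
η_II = COP_actual/COP_Carnot = 1.907/9.804 = 0.1945.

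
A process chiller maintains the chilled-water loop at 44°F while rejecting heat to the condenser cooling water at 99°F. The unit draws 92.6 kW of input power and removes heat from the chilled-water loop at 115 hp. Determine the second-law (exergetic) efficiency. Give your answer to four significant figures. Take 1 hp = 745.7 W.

0.1011

Converting, Q̇_C = 115.0 hp = 85.76 kW, so COP_actual = Q̇_C/Ẇ = 85.76/92.60 = 0.9261.
In absolute terms T_C = 279.82 K and T_H = 310.37 K, so ΔT = 30.56 K.
COP_Carnot = T_C/ΔT = 279.82/30.56 = 9.158.
η_II = COP_actual/COP_Carnot = 0.9261/9.158 = 0.1011.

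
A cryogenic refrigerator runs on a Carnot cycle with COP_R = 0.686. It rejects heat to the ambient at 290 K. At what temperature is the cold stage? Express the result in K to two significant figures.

For a Carnot refrigerator COP_R = T_C/(T_H − T_C), so T_C = COP·T_H/(1 + COP).
With T_H = 290.00 K, T_C = 0.686 × 290.00/1.686 = 118.00 K.

120 K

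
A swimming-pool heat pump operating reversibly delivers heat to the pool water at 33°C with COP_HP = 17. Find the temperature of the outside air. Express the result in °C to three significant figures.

COP_HP = T_H/(T_H − T_C) gives T_H − T_C = T_H/COP.
With T_H = 306.15 K, T_C = 306.15 × (1 − 1/17) = 288.14 K.
Converting, 288.14 K = 14.99°C.

15.0 °C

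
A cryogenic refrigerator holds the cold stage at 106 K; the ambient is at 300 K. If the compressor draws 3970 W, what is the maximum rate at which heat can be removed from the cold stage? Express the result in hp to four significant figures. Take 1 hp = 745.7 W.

The reservoir spacing is ΔT = 300 − 106 = 194.0 K.
COP_Carnot = T_C/ΔT = 106.00/194.0 = 0.5464.
Q̇_max = COP_Carnot × Ẇ = 0.5464 × 3970 W = 2169 W = 2.909 hp.

2.909 hp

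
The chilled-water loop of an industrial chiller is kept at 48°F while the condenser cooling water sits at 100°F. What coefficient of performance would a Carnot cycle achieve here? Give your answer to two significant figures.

9.8

In absolute terms T_C = 282.04 K and T_H = 310.93 K, so ΔT = 28.89 K.
For a reversible cycle, COP_Carnot = T_C/ΔT = 282.04/28.89 = 9.763.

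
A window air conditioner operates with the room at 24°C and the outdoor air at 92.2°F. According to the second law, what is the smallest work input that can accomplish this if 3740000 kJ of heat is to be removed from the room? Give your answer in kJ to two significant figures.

120000 kJ

In absolute terms T_C = 297.15 K and T_H = 306.59 K, so ΔT = 9.444 K.
The reversible limit is COP_R = T_C/ΔT = 31.46, so W_min = Q_C/COP = Q_C·ΔT/T_C.
W_min = 3740000 × 9.444/297.15 = 118900 kJ.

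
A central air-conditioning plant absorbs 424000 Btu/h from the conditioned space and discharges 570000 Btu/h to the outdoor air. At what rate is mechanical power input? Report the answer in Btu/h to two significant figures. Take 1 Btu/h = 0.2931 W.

For a cyclic device the first law requires Q̇_H = Q̇_C + Ẇ.
Ẇ = Q̇_H − Q̇_C = 146000 Btu/h.

150000 Btu/h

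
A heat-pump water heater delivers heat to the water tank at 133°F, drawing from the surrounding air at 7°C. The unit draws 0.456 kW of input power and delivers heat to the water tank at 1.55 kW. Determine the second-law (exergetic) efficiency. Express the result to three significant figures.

0.507

COP_actual = Q̇_H/Ẇ = 1.550/0.4560 = 3.399.
In absolute terms T_C = 280.15 K and T_H = 329.26 K, so ΔT = 49.11 K.
COP_Carnot = T_H/ΔT = 329.26/49.11 = 6.704.
η_II = COP_actual/COP_Carnot = 3.399/6.704 = 0.5070.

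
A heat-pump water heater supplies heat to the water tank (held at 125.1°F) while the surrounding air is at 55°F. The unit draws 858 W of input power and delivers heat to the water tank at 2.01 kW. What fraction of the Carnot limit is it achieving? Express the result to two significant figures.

0.28

Converting, Q̇_H = 2.010 kW = 2010 W, so COP_actual = Q̇_H/Ẇ = 2010/858.0 = 2.343.
In absolute terms T_C = 285.93 K and T_H = 324.87 K, so ΔT = 38.94 K.
COP_Carnot = T_H/ΔT = 324.87/38.94 = 8.342.
η_II = COP_actual/COP_Carnot = 2.343/8.342 = 0.2808.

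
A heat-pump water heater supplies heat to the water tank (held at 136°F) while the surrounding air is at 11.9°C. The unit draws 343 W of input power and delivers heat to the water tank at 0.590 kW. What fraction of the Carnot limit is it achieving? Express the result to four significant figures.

Converting, Q̇_H = 0.5900 kW = 590.0 W, so COP_actual = Q̇_H/Ẇ = 590.0/343.0 = 1.720.
In absolute terms T_C = 285.05 K and T_H = 330.93 K, so ΔT = 45.88 K.
COP_Carnot = T_H/ΔT = 330.93/45.88 = 7.213.
η_II = COP_actual/COP_Carnot = 1.720/7.213 = 0.2385.

0.2385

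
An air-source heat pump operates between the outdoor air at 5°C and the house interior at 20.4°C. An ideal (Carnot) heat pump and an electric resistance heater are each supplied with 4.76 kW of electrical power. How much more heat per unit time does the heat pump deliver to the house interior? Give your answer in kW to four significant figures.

In absolute terms T_C = 278.15 K and T_H = 293.55 K, so ΔT = 15.40 K.
COP_Carnot = T_H/ΔT = 293.55/15.40 = 19.06.
The heat pump delivers Q̇_H = COP × Ẇ = 90.73 kW; the resistance heater delivers Ẇ = 4.760 kW.
Extra = (COP − 1)·Ẇ = 85.97 kW.

85.97 kW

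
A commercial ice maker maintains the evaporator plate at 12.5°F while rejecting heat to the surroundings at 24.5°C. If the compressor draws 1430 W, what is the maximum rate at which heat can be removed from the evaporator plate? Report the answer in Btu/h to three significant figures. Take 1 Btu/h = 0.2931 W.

In absolute terms T_C = 262.32 K and T_H = 297.65 K, so ΔT = 35.33 K.
COP_Carnot = T_C/ΔT = 262.32/35.33 = 7.424.
Q̇_max = COP_Carnot × Ẇ = 7.424 × 1430 W = 10620 W = 36220 Btu/h.

36200 Btu/h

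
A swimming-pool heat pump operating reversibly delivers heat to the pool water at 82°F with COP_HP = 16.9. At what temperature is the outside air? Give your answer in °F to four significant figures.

COP_HP = T_H/(T_H − T_C) gives T_H − T_C = T_H/COP.
With T_H = 300.93 K, T_C = 300.93 × (1 − 1/16.9) = 283.12 K.
Converting, 283.12 K = 49.95°F.

49.95 °F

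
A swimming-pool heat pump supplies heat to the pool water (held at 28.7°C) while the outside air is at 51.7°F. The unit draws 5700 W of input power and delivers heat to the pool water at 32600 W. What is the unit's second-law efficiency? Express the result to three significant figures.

COP_actual = Q̇_H/Ẇ = 32600/5700 = 5.719.
In absolute terms T_C = 284.09 K and T_H = 301.85 K, so ΔT = 17.76 K.
COP_Carnot = T_H/ΔT = 301.85/17.76 = 17.00.
η_II = COP_actual/COP_Carnot = 5.719/17.00 = 0.3364.

0.336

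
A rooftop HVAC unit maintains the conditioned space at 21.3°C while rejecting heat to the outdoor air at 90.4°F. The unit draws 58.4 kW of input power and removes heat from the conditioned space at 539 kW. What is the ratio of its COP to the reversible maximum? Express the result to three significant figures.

COP_actual = Q̇_C/Ẇ = 539.0/58.40 = 9.229.
In absolute terms T_C = 294.45 K and T_H = 305.59 K, so ΔT = 11.14 K.
COP_Carnot = T_C/ΔT = 294.45/11.14 = 26.42.
η_II = COP_actual/COP_Carnot = 9.229/26.42 = 0.3493.

0.349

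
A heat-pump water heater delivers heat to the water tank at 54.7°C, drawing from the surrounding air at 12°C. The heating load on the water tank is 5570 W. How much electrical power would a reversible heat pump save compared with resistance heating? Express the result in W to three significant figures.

4840 W

In absolute terms T_C = 285.15 K and T_H = 327.85 K, so ΔT = 42.70 K.
COP_Carnot = T_H/ΔT = 327.85/42.70 = 7.678.
Resistance heating needs Ẇ_res = Q̇_H = 5570 W; the reversible heat pump needs only Ẇ_hp = Q̇_H/COP = 725.5 W.
Saving = 5570 − 725.5 = 4845 W.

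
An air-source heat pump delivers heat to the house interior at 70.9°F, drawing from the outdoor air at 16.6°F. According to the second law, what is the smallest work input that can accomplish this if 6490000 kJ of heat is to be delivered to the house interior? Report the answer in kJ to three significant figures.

664000 kJ

In absolute terms T_C = 264.59 K and T_H = 294.76 K, so ΔT = 30.17 K.
The reversible limit is COP_HP = T_H/ΔT = 9.771, so W_min = Q_H/COP = Q_H·ΔT/T_H.
W_min = 6490000 × 30.17/294.76 = 664200 kJ.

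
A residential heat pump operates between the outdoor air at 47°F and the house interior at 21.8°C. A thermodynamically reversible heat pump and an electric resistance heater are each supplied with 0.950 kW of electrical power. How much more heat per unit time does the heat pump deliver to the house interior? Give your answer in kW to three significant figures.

In absolute terms T_C = 281.48 K and T_H = 294.95 K, so ΔT = 13.47 K.
COP_Carnot = T_H/ΔT = 294.95/13.47 = 21.90.
The heat pump delivers Q̇_H = COP × Ẇ = 20.81 kW; the resistance heater delivers Ẇ = 0.9500 kW.
Extra = (COP − 1)·Ẇ = 19.86 kW.

19.9 kW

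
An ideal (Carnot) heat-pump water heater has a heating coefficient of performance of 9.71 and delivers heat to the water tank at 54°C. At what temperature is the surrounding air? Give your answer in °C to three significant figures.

20.3 °C

COP_HP = T_H/(T_H − T_C) gives T_H − T_C = T_H/COP.
With T_H = 327.15 K, T_C = 327.15 × (1 − 1/9.71) = 293.46 K.
Converting, 293.46 K = 20.31°C.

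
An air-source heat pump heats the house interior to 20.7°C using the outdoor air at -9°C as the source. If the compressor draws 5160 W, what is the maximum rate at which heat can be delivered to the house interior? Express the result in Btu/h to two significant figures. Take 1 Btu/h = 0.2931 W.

In absolute terms T_C = 264.15 K and T_H = 293.85 K, so ΔT = 29.70 K.
COP_Carnot = T_H/ΔT = 293.85/29.70 = 9.894.
Q̇_max = COP_Carnot × Ẇ = 9.894 × 5160 W = 51050 W = 174200 Btu/h.

170000 Btu/h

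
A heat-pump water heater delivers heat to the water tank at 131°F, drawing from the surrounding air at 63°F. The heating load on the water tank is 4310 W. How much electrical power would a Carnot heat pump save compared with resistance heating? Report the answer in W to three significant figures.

In absolute terms T_C = 290.37 K and T_H = 328.15 K, so ΔT = 37.78 K.
COP_Carnot = T_H/ΔT = 328.15/37.78 = 8.686.
Resistance heating needs Ẇ_res = Q̇_H = 4310 W; the reversible heat pump needs only Ẇ_hp = Q̇_H/COP = 496.2 W.
Saving = 4310 − 496.2 = 3814 W.

3810 W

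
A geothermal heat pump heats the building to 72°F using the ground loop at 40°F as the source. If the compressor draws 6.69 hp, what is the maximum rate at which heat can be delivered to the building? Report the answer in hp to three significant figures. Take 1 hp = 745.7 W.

111 hp

In absolute terms T_C = 277.59 K and T_H = 295.37 K, so ΔT = 17.78 K.
COP_Carnot = T_H/ΔT = 295.37/17.78 = 16.61.
Q̇_max = COP_Carnot × Ẇ = 16.61 × 6.690 hp = 111.2 hp.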